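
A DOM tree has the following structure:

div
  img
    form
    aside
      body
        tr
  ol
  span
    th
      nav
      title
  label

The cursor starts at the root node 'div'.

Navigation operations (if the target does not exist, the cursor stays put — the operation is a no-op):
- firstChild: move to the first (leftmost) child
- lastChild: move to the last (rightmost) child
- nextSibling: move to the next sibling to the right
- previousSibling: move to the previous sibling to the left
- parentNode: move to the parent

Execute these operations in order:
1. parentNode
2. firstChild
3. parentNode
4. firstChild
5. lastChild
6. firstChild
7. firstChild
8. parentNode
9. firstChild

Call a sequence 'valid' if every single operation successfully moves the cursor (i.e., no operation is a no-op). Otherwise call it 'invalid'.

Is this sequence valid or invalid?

After 1 (parentNode): div (no-op, stayed)
After 2 (firstChild): img
After 3 (parentNode): div
After 4 (firstChild): img
After 5 (lastChild): aside
After 6 (firstChild): body
After 7 (firstChild): tr
After 8 (parentNode): body
After 9 (firstChild): tr

Answer: invalid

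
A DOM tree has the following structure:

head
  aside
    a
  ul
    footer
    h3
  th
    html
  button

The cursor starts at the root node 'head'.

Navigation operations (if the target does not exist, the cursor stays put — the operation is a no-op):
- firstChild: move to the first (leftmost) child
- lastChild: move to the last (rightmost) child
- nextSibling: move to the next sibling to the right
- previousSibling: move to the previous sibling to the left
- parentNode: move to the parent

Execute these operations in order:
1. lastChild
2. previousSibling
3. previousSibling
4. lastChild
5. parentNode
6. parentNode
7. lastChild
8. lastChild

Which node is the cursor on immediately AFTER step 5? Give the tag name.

Answer: ul

Derivation:
After 1 (lastChild): button
After 2 (previousSibling): th
After 3 (previousSibling): ul
After 4 (lastChild): h3
After 5 (parentNode): ul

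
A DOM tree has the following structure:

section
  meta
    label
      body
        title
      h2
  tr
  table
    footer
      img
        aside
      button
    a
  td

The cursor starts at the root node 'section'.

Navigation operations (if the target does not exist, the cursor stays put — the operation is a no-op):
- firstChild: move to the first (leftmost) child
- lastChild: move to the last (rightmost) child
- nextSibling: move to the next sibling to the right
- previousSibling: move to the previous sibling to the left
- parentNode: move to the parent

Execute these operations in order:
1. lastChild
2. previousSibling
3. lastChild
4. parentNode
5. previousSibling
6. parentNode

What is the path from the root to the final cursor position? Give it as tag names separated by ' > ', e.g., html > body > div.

Answer: section

Derivation:
After 1 (lastChild): td
After 2 (previousSibling): table
After 3 (lastChild): a
After 4 (parentNode): table
After 5 (previousSibling): tr
After 6 (parentNode): section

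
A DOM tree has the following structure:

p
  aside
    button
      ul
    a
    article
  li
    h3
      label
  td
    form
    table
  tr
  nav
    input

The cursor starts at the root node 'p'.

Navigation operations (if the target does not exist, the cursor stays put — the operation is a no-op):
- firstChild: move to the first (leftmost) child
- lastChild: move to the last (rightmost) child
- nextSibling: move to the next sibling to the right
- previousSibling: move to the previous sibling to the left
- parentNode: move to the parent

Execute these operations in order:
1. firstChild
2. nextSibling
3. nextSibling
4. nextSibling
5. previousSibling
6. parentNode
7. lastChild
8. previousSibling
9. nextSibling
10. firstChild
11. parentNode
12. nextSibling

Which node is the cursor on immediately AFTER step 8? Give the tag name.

After 1 (firstChild): aside
After 2 (nextSibling): li
After 3 (nextSibling): td
After 4 (nextSibling): tr
After 5 (previousSibling): td
After 6 (parentNode): p
After 7 (lastChild): nav
After 8 (previousSibling): tr

Answer: tr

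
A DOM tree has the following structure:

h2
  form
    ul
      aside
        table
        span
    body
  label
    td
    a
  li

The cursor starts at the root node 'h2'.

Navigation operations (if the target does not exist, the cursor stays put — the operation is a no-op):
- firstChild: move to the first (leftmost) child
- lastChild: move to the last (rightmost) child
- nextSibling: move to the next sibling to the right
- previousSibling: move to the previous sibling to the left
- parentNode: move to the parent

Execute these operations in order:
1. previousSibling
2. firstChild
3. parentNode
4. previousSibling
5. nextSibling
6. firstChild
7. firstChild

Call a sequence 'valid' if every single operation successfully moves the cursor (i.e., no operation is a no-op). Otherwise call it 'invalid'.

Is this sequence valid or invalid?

Answer: invalid

Derivation:
After 1 (previousSibling): h2 (no-op, stayed)
After 2 (firstChild): form
After 3 (parentNode): h2
After 4 (previousSibling): h2 (no-op, stayed)
After 5 (nextSibling): h2 (no-op, stayed)
After 6 (firstChild): form
After 7 (firstChild): ul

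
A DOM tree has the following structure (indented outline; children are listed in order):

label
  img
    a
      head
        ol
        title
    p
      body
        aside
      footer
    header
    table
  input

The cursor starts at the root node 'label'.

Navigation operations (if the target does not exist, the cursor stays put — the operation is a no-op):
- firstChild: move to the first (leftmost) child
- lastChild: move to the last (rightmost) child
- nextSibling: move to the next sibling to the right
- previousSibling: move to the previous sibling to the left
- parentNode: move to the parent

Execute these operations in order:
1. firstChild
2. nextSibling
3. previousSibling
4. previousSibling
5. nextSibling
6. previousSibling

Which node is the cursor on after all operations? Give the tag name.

After 1 (firstChild): img
After 2 (nextSibling): input
After 3 (previousSibling): img
After 4 (previousSibling): img (no-op, stayed)
After 5 (nextSibling): input
After 6 (previousSibling): img

Answer: img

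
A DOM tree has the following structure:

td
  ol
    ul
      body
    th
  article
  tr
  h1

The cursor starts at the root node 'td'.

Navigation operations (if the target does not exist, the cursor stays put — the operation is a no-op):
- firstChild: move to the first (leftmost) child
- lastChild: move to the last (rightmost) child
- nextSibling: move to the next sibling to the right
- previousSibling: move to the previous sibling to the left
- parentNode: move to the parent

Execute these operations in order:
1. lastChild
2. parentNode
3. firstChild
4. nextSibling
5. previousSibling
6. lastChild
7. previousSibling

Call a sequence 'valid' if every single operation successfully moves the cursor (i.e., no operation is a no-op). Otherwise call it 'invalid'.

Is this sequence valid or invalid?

Answer: valid

Derivation:
After 1 (lastChild): h1
After 2 (parentNode): td
After 3 (firstChild): ol
After 4 (nextSibling): article
After 5 (previousSibling): ol
After 6 (lastChild): th
After 7 (previousSibling): ul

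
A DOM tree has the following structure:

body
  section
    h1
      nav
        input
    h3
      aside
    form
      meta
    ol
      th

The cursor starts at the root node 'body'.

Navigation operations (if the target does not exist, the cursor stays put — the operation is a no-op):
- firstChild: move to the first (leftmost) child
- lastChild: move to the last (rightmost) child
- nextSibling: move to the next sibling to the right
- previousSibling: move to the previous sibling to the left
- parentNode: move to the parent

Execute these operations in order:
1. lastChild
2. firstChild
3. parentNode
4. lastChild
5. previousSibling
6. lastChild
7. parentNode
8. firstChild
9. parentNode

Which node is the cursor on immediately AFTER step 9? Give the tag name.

Answer: form

Derivation:
After 1 (lastChild): section
After 2 (firstChild): h1
After 3 (parentNode): section
After 4 (lastChild): ol
After 5 (previousSibling): form
After 6 (lastChild): meta
After 7 (parentNode): form
After 8 (firstChild): meta
After 9 (parentNode): form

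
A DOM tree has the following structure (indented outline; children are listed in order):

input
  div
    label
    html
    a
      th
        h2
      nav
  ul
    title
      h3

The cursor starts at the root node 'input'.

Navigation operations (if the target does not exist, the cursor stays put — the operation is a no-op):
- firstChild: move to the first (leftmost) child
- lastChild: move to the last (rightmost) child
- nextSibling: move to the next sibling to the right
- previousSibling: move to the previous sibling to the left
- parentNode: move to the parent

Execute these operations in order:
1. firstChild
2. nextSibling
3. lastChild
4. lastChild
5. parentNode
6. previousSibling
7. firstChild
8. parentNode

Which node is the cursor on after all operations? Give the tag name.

Answer: title

Derivation:
After 1 (firstChild): div
After 2 (nextSibling): ul
After 3 (lastChild): title
After 4 (lastChild): h3
After 5 (parentNode): title
After 6 (previousSibling): title (no-op, stayed)
After 7 (firstChild): h3
After 8 (parentNode): title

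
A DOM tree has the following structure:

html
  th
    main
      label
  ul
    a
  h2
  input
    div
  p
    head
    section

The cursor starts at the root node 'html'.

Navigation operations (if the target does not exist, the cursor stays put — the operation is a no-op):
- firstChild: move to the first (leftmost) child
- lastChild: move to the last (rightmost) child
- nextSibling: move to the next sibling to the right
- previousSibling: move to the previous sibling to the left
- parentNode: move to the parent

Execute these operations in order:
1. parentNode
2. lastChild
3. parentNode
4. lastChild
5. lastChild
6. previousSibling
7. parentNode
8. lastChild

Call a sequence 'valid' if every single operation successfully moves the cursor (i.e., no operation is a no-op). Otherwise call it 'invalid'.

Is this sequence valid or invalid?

Answer: invalid

Derivation:
After 1 (parentNode): html (no-op, stayed)
After 2 (lastChild): p
After 3 (parentNode): html
After 4 (lastChild): p
After 5 (lastChild): section
After 6 (previousSibling): head
After 7 (parentNode): p
After 8 (lastChild): section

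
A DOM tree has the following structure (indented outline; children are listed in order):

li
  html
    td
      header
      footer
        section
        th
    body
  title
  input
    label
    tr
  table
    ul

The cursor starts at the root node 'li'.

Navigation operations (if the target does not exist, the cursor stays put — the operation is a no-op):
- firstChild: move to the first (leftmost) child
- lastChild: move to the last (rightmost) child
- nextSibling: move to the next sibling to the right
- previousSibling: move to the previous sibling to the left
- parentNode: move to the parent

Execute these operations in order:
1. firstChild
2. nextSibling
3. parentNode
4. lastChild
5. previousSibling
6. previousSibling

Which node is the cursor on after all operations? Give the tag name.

Answer: title

Derivation:
After 1 (firstChild): html
After 2 (nextSibling): title
After 3 (parentNode): li
After 4 (lastChild): table
After 5 (previousSibling): input
After 6 (previousSibling): title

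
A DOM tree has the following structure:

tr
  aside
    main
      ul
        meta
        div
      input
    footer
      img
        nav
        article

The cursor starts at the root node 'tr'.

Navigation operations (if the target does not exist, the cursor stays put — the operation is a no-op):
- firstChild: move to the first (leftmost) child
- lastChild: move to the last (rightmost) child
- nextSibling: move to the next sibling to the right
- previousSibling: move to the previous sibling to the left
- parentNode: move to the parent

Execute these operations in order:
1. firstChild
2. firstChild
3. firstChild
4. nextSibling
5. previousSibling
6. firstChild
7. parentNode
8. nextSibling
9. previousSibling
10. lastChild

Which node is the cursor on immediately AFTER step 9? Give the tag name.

Answer: ul

Derivation:
After 1 (firstChild): aside
After 2 (firstChild): main
After 3 (firstChild): ul
After 4 (nextSibling): input
After 5 (previousSibling): ul
After 6 (firstChild): meta
After 7 (parentNode): ul
After 8 (nextSibling): input
After 9 (previousSibling): ul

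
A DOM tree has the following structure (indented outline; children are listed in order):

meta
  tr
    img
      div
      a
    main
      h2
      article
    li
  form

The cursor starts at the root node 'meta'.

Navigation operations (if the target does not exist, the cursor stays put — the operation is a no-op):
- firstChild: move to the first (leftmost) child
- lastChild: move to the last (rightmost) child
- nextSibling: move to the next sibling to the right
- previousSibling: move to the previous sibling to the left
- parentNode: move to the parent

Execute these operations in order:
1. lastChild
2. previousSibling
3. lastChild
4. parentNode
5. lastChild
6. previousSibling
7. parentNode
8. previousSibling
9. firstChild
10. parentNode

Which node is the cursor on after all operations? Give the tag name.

Answer: tr

Derivation:
After 1 (lastChild): form
After 2 (previousSibling): tr
After 3 (lastChild): li
After 4 (parentNode): tr
After 5 (lastChild): li
After 6 (previousSibling): main
After 7 (parentNode): tr
After 8 (previousSibling): tr (no-op, stayed)
After 9 (firstChild): img
After 10 (parentNode): tr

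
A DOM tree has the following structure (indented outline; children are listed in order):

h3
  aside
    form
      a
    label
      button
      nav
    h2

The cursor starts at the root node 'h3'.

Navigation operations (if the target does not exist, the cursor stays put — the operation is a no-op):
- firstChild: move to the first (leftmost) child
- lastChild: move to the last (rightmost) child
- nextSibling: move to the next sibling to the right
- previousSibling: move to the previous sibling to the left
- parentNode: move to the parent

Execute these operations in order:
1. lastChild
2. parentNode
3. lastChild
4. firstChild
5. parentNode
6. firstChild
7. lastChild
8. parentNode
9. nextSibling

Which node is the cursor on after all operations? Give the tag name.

After 1 (lastChild): aside
After 2 (parentNode): h3
After 3 (lastChild): aside
After 4 (firstChild): form
After 5 (parentNode): aside
After 6 (firstChild): form
After 7 (lastChild): a
After 8 (parentNode): form
After 9 (nextSibling): label

Answer: label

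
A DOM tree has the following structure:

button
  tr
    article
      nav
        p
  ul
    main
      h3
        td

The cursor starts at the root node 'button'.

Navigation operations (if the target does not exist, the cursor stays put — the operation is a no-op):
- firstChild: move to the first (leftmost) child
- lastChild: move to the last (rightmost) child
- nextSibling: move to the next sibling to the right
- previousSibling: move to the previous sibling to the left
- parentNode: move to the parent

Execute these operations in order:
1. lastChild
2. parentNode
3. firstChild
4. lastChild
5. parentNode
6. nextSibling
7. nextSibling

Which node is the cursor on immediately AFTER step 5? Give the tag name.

After 1 (lastChild): ul
After 2 (parentNode): button
After 3 (firstChild): tr
After 4 (lastChild): article
After 5 (parentNode): tr

Answer: tr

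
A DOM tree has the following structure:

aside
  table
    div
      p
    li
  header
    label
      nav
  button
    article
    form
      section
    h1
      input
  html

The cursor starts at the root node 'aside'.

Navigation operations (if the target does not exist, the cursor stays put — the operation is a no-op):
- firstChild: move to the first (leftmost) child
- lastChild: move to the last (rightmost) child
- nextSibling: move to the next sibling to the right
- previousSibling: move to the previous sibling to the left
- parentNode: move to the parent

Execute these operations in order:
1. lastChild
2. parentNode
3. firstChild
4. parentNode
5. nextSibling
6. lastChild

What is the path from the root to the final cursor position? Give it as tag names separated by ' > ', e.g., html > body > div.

After 1 (lastChild): html
After 2 (parentNode): aside
After 3 (firstChild): table
After 4 (parentNode): aside
After 5 (nextSibling): aside (no-op, stayed)
After 6 (lastChild): html

Answer: aside > html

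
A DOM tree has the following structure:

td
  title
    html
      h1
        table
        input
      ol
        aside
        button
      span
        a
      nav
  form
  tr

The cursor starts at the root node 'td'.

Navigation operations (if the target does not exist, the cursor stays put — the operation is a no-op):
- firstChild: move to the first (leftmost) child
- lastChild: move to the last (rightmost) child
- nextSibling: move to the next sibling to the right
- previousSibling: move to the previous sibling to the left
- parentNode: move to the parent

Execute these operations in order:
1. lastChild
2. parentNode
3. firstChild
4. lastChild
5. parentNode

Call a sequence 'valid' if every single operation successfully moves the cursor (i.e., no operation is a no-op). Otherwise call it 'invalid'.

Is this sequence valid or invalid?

After 1 (lastChild): tr
After 2 (parentNode): td
After 3 (firstChild): title
After 4 (lastChild): html
After 5 (parentNode): title

Answer: valid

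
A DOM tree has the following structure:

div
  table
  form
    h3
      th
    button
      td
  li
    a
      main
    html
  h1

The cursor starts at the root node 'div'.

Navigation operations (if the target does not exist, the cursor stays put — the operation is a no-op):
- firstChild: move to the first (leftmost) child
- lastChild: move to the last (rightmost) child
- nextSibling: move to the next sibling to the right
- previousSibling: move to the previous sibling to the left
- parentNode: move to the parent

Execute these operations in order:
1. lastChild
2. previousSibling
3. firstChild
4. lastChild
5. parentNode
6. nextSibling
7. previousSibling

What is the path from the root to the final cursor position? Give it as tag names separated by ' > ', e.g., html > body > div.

Answer: div > li > a

Derivation:
After 1 (lastChild): h1
After 2 (previousSibling): li
After 3 (firstChild): a
After 4 (lastChild): main
After 5 (parentNode): a
After 6 (nextSibling): html
After 7 (previousSibling): a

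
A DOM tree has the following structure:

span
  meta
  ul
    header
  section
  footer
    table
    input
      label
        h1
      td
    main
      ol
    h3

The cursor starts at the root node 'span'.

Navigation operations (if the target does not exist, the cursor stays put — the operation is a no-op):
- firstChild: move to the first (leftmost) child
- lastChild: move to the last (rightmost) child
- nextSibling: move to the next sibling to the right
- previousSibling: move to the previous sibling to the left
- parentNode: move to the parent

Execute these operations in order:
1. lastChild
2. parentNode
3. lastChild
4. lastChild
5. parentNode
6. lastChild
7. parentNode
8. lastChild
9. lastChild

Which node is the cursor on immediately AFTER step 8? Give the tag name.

Answer: h3

Derivation:
After 1 (lastChild): footer
After 2 (parentNode): span
After 3 (lastChild): footer
After 4 (lastChild): h3
After 5 (parentNode): footer
After 6 (lastChild): h3
After 7 (parentNode): footer
After 8 (lastChild): h3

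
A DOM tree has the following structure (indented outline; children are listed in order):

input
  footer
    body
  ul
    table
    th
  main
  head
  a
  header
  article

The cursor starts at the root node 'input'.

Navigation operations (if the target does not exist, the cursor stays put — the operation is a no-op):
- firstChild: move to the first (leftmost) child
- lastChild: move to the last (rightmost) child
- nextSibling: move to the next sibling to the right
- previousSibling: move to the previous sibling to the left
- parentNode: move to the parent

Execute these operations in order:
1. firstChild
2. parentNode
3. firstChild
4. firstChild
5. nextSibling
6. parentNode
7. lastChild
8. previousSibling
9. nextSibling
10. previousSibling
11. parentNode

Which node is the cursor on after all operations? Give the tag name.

After 1 (firstChild): footer
After 2 (parentNode): input
After 3 (firstChild): footer
After 4 (firstChild): body
After 5 (nextSibling): body (no-op, stayed)
After 6 (parentNode): footer
After 7 (lastChild): body
After 8 (previousSibling): body (no-op, stayed)
After 9 (nextSibling): body (no-op, stayed)
After 10 (previousSibling): body (no-op, stayed)
After 11 (parentNode): footer

Answer: footer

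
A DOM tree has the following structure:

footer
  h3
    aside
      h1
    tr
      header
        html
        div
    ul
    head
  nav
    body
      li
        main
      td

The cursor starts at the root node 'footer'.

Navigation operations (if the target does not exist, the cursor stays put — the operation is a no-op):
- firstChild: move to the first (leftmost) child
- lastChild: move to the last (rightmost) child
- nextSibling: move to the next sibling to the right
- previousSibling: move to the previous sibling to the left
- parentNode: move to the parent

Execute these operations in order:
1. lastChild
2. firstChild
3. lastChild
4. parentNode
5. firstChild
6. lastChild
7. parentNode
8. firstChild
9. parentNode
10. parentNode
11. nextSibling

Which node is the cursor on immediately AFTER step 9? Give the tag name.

Answer: li

Derivation:
After 1 (lastChild): nav
After 2 (firstChild): body
After 3 (lastChild): td
After 4 (parentNode): body
After 5 (firstChild): li
After 6 (lastChild): main
After 7 (parentNode): li
After 8 (firstChild): main
After 9 (parentNode): li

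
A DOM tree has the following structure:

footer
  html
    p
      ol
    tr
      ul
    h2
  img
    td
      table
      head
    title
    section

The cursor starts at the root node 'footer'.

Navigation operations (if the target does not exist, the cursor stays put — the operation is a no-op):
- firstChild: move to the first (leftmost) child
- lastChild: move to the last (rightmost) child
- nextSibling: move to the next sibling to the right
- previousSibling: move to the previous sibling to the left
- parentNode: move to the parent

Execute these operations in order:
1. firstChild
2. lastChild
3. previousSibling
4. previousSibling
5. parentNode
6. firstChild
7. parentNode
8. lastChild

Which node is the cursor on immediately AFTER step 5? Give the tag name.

After 1 (firstChild): html
After 2 (lastChild): h2
After 3 (previousSibling): tr
After 4 (previousSibling): p
After 5 (parentNode): html

Answer: html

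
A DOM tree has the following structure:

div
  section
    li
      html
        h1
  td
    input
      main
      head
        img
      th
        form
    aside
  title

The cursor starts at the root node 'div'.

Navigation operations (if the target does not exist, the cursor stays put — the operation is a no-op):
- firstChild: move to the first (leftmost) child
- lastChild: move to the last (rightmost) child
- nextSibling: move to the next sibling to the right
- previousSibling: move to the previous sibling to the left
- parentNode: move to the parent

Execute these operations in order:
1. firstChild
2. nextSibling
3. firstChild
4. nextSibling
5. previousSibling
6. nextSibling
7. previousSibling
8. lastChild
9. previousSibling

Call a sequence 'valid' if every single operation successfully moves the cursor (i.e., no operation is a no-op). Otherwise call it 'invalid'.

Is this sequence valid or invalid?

Answer: valid

Derivation:
After 1 (firstChild): section
After 2 (nextSibling): td
After 3 (firstChild): input
After 4 (nextSibling): aside
After 5 (previousSibling): input
After 6 (nextSibling): aside
After 7 (previousSibling): input
After 8 (lastChild): th
After 9 (previousSibling): head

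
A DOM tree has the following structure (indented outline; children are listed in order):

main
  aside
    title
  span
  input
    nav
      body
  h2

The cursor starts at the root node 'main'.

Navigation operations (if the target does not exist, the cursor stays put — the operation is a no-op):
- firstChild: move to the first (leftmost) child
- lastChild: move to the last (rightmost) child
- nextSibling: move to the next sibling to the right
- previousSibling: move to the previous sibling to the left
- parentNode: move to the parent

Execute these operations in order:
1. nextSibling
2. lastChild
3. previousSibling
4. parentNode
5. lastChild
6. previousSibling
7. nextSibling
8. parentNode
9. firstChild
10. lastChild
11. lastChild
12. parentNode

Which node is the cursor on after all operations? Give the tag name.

Answer: aside

Derivation:
After 1 (nextSibling): main (no-op, stayed)
After 2 (lastChild): h2
After 3 (previousSibling): input
After 4 (parentNode): main
After 5 (lastChild): h2
After 6 (previousSibling): input
After 7 (nextSibling): h2
After 8 (parentNode): main
After 9 (firstChild): aside
After 10 (lastChild): title
After 11 (lastChild): title (no-op, stayed)
After 12 (parentNode): aside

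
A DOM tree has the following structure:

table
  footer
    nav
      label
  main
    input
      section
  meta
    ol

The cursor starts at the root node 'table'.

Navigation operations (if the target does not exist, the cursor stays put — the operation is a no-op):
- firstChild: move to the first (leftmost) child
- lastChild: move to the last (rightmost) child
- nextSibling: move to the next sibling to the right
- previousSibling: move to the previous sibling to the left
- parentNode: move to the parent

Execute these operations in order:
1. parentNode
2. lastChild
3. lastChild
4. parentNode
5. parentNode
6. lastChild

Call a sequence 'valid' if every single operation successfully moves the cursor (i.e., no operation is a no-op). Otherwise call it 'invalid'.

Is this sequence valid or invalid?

After 1 (parentNode): table (no-op, stayed)
After 2 (lastChild): meta
After 3 (lastChild): ol
After 4 (parentNode): meta
After 5 (parentNode): table
After 6 (lastChild): meta

Answer: invalid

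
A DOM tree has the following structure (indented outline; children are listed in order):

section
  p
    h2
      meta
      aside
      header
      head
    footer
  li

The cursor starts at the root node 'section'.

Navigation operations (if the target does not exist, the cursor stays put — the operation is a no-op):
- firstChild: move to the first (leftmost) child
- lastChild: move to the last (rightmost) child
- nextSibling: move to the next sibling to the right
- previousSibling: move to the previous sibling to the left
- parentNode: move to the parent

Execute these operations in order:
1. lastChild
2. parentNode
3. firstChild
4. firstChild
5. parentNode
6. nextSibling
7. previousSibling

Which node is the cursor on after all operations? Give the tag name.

Answer: p

Derivation:
After 1 (lastChild): li
After 2 (parentNode): section
After 3 (firstChild): p
After 4 (firstChild): h2
After 5 (parentNode): p
After 6 (nextSibling): li
After 7 (previousSibling): p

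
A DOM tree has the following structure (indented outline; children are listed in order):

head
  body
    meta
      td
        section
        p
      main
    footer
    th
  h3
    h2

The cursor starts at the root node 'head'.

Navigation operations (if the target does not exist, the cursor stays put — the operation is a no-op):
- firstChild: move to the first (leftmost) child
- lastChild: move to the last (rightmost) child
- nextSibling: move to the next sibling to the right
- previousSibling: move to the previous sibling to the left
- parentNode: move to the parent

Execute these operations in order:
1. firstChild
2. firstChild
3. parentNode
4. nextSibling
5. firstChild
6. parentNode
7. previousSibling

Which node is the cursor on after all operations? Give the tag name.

After 1 (firstChild): body
After 2 (firstChild): meta
After 3 (parentNode): body
After 4 (nextSibling): h3
After 5 (firstChild): h2
After 6 (parentNode): h3
After 7 (previousSibling): body

Answer: body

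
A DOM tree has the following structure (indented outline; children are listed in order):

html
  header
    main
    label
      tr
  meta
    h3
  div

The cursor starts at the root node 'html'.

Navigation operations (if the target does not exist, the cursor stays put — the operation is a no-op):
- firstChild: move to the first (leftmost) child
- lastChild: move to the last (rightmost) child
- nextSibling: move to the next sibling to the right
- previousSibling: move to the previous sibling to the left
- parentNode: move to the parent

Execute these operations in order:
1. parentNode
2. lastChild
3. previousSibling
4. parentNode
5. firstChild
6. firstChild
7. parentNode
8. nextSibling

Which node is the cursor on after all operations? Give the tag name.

After 1 (parentNode): html (no-op, stayed)
After 2 (lastChild): div
After 3 (previousSibling): meta
After 4 (parentNode): html
After 5 (firstChild): header
After 6 (firstChild): main
After 7 (parentNode): header
After 8 (nextSibling): meta

Answer: meta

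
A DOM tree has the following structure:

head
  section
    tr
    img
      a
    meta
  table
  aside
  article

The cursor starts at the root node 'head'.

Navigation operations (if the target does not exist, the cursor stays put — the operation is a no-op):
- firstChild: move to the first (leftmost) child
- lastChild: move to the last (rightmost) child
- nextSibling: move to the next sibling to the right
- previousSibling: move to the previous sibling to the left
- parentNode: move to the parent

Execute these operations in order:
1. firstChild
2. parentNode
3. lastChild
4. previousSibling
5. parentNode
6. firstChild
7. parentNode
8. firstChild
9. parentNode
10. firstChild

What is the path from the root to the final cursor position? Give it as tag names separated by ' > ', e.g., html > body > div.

Answer: head > section

Derivation:
After 1 (firstChild): section
After 2 (parentNode): head
After 3 (lastChild): article
After 4 (previousSibling): aside
After 5 (parentNode): head
After 6 (firstChild): section
After 7 (parentNode): head
After 8 (firstChild): section
After 9 (parentNode): head
After 10 (firstChild): section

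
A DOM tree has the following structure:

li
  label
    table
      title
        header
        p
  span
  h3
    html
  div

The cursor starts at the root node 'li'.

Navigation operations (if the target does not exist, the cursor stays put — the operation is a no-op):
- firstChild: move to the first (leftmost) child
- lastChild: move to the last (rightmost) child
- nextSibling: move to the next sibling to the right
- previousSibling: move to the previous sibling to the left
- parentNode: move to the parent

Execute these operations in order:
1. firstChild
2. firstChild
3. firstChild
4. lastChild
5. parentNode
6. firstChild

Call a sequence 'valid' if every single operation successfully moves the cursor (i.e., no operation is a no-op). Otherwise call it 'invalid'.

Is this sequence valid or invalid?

After 1 (firstChild): label
After 2 (firstChild): table
After 3 (firstChild): title
After 4 (lastChild): p
After 5 (parentNode): title
After 6 (firstChild): header

Answer: valid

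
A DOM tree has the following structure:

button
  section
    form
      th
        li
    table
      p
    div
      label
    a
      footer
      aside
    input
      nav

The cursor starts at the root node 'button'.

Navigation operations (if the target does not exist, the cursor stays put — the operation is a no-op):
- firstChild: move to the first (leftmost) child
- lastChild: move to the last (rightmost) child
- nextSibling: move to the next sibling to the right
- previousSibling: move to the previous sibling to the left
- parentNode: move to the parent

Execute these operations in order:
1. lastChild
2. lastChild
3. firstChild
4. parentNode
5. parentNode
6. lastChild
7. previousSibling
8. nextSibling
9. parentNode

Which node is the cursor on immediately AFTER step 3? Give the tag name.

After 1 (lastChild): section
After 2 (lastChild): input
After 3 (firstChild): nav

Answer: nav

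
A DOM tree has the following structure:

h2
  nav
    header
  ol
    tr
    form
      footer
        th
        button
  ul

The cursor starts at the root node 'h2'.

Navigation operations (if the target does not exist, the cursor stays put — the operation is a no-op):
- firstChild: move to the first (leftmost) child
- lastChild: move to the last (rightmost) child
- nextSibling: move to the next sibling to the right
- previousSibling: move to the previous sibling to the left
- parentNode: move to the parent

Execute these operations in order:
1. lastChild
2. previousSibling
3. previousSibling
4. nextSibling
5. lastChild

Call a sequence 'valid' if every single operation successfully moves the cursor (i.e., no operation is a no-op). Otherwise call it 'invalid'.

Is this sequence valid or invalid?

After 1 (lastChild): ul
After 2 (previousSibling): ol
After 3 (previousSibling): nav
After 4 (nextSibling): ol
After 5 (lastChild): form

Answer: valid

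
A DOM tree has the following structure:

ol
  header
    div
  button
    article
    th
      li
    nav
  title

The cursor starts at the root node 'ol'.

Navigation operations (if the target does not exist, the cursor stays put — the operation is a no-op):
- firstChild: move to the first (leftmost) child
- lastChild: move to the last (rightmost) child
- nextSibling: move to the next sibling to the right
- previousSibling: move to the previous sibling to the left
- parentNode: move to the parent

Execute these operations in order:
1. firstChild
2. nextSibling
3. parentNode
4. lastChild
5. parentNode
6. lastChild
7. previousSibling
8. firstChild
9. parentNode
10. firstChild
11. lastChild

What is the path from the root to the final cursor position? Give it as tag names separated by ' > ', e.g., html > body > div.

After 1 (firstChild): header
After 2 (nextSibling): button
After 3 (parentNode): ol
After 4 (lastChild): title
After 5 (parentNode): ol
After 6 (lastChild): title
After 7 (previousSibling): button
After 8 (firstChild): article
After 9 (parentNode): button
After 10 (firstChild): article
After 11 (lastChild): article (no-op, stayed)

Answer: ol > button > article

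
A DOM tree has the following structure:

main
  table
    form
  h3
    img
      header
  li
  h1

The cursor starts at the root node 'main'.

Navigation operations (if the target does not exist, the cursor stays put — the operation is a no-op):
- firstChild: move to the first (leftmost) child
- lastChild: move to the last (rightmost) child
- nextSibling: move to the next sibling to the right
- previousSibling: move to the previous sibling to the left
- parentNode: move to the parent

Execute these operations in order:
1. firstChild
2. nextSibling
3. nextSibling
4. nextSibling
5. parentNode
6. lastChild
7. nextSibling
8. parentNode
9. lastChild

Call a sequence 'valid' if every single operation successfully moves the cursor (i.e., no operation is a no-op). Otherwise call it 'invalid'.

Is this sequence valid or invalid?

Answer: invalid

Derivation:
After 1 (firstChild): table
After 2 (nextSibling): h3
After 3 (nextSibling): li
After 4 (nextSibling): h1
After 5 (parentNode): main
After 6 (lastChild): h1
After 7 (nextSibling): h1 (no-op, stayed)
After 8 (parentNode): main
After 9 (lastChild): h1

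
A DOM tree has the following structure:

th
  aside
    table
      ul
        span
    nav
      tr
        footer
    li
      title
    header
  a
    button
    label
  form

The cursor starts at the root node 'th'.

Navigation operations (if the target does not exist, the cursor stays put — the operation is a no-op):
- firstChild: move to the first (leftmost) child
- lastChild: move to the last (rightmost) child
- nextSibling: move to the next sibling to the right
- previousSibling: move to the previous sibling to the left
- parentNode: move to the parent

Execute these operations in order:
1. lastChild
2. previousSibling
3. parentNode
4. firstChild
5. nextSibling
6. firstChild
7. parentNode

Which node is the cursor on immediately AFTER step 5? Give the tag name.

After 1 (lastChild): form
After 2 (previousSibling): a
After 3 (parentNode): th
After 4 (firstChild): aside
After 5 (nextSibling): a

Answer: a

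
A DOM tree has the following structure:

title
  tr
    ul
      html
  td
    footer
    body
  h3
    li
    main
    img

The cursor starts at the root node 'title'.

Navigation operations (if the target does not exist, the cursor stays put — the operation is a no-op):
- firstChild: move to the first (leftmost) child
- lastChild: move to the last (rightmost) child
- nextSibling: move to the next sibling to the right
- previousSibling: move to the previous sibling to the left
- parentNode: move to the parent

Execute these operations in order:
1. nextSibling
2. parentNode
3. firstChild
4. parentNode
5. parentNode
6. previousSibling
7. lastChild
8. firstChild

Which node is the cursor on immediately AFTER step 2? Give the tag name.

After 1 (nextSibling): title (no-op, stayed)
After 2 (parentNode): title (no-op, stayed)

Answer: title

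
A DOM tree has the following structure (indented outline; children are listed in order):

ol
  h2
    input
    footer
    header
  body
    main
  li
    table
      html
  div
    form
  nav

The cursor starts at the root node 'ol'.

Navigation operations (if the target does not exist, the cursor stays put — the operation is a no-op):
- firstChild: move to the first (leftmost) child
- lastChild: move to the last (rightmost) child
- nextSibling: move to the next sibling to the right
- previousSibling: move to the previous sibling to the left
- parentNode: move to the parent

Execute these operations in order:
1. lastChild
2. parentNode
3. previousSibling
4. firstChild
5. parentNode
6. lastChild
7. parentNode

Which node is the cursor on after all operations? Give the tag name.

After 1 (lastChild): nav
After 2 (parentNode): ol
After 3 (previousSibling): ol (no-op, stayed)
After 4 (firstChild): h2
After 5 (parentNode): ol
After 6 (lastChild): nav
After 7 (parentNode): ol

Answer: ol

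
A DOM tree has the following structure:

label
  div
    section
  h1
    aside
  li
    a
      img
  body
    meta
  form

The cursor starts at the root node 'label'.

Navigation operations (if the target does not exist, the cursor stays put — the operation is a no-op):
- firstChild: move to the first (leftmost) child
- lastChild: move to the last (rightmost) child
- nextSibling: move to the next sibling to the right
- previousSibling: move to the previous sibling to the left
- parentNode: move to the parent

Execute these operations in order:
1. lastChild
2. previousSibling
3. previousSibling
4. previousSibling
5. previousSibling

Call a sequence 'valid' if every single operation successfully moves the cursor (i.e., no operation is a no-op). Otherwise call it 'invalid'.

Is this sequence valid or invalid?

Answer: valid

Derivation:
After 1 (lastChild): form
After 2 (previousSibling): body
After 3 (previousSibling): li
After 4 (previousSibling): h1
After 5 (previousSibling): div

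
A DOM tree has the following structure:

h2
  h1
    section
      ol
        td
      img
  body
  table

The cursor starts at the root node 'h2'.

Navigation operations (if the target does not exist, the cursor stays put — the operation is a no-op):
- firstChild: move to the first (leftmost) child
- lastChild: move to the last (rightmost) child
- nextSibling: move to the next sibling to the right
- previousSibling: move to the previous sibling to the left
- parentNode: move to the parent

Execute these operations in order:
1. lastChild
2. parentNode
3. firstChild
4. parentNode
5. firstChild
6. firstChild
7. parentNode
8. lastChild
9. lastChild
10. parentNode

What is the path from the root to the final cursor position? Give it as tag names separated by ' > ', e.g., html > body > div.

Answer: h2 > h1 > section

Derivation:
After 1 (lastChild): table
After 2 (parentNode): h2
After 3 (firstChild): h1
After 4 (parentNode): h2
After 5 (firstChild): h1
After 6 (firstChild): section
After 7 (parentNode): h1
After 8 (lastChild): section
After 9 (lastChild): img
After 10 (parentNode): section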